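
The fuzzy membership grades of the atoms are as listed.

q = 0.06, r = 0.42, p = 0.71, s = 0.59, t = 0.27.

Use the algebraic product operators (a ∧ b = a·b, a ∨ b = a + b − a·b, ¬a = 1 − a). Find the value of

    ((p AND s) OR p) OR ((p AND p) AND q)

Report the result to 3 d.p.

p AND s = a·b on (0.7100, 0.5900) = 0.4189
(p AND s) OR p = a + b − a·b on (0.4189, 0.7100) = 0.8315
p AND p = a·b on (0.7100, 0.7100) = 0.5041
(p AND p) AND q = a·b on (0.5041, 0.0600) = 0.0302
((p AND s) OR p) OR ((p AND p) AND q) = a + b − a·b on (0.8315, 0.0302) = 0.8366

0.837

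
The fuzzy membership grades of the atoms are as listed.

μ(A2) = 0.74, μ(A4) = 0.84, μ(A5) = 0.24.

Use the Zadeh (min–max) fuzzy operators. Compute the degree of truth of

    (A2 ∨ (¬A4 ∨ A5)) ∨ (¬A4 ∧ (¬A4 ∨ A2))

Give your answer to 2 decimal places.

0.74

¬A4 = 1 − 0.84 = 0.16
¬A4 ∨ A5 = max(a, b) on (0.16, 0.24) = 0.24
A2 ∨ (¬A4 ∨ A5) = max(a, b) on (0.74, 0.24) = 0.74
¬A4 = 1 − 0.84 = 0.16
¬A4 = 1 − 0.84 = 0.16
¬A4 ∨ A2 = max(a, b) on (0.16, 0.74) = 0.74
¬A4 ∧ (¬A4 ∨ A2) = min(a, b) on (0.16, 0.74) = 0.16
(A2 ∨ (¬A4 ∨ A5)) ∨ (¬A4 ∧ (¬A4 ∨ A2)) = max(a, b) on (0.74, 0.16) = 0.74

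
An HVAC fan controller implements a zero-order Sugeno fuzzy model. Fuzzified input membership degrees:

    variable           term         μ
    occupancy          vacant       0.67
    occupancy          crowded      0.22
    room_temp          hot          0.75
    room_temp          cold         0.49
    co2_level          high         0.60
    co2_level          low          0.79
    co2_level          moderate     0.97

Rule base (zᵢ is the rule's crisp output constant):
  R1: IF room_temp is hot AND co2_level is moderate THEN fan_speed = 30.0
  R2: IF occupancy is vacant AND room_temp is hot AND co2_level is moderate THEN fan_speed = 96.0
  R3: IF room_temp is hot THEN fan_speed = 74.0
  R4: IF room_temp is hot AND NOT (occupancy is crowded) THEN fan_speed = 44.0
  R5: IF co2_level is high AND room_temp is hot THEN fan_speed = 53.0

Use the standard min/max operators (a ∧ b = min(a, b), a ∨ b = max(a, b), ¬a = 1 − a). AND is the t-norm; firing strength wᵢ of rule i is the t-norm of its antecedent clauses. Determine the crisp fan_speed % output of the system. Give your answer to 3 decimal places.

58.841

R1 (z=30.0): hot=0.75, moderate=0.97; AND[min(a, b)] → w = 0.75
R2 (z=96.0): vacant=0.67, hot=0.75, moderate=0.97; AND[min(a, b)] → w = 0.67
R3 (z=74.0): hot=0.75 → w = 0.75
R4 (z=44.0): hot=0.75, ¬crowded=1−0.22=0.78; AND[min(a, b)] → w = 0.75
R5 (z=53.0): high=0.60, hot=0.75; AND[min(a, b)] → w = 0.60
Weighted average = (0.75·30.0 + 0.67·96.0 + 0.75·74.0 + 0.75·44.0 + 0.60·53.0) / (0.75 + 0.67 + 0.75 + 0.75 + 0.60)
  = 207.1200 / 3.5200 = 58.841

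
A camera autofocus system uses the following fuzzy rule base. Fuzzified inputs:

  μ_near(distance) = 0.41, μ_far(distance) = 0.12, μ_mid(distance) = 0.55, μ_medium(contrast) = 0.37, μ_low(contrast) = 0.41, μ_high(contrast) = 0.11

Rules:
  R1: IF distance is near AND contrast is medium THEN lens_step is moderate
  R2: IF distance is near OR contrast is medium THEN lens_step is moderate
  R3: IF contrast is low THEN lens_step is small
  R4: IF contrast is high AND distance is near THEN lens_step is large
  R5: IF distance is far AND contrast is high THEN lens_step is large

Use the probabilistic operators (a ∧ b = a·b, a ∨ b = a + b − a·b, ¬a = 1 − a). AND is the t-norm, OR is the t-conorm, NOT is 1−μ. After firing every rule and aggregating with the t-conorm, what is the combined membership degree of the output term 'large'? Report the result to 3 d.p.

R1: near=0.41, medium=0.37; AND[a·b] → w = 0.1517
R2: near=0.41, medium=0.37; OR[a + b − a·b] → w = 0.6283
R3: low=0.41 → w = 0.4100
R4: high=0.11, near=0.41; AND[a·b] → w = 0.0451
R5: far=0.12, high=0.11; AND[a·b] → w = 0.0132
Rules with consequent 'large': {R4, R5} → strengths 0.0451, 0.0132
Aggregate via t-conorm [a + b − a·b]: 0.0577

0.058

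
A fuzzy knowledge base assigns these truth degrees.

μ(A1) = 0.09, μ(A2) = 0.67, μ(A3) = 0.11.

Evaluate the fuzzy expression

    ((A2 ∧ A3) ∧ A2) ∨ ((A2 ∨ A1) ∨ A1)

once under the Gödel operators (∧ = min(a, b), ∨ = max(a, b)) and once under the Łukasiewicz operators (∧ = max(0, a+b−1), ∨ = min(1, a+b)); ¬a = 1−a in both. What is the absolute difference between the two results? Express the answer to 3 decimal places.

0.180

Under Gödel:
  A2 ∧ A3 = min(a, b) on (0.67, 0.11) = 0.11
  (A2 ∧ A3) ∧ A2 = min(a, b) on (0.11, 0.67) = 0.11
  A2 ∨ A1 = max(a, b) on (0.67, 0.09) = 0.67
  (A2 ∨ A1) ∨ A1 = max(a, b) on (0.67, 0.09) = 0.67
  ((A2 ∧ A3) ∧ A2) ∨ ((A2 ∨ A1) ∨ A1) = max(a, b) on (0.11, 0.67) = 0.67
  → value = 0.6700
Under Łukasiewicz:
  A2 ∧ A3 = max(0, a+b−1) on (0.67, 0.11) = 0.00
  (A2 ∧ A3) ∧ A2 = max(0, a+b−1) on (0.00, 0.67) = 0.00
  A2 ∨ A1 = min(1, a+b) on (0.67, 0.09) = 0.76
  (A2 ∨ A1) ∨ A1 = min(1, a+b) on (0.76, 0.09) = 0.85
  ((A2 ∧ A3) ∧ A2) ∨ ((A2 ∨ A1) ∨ A1) = min(1, a+b) on (0.00, 0.85) = 0.85
  → value = 0.8500
|0.6700 − 0.8500| = 0.180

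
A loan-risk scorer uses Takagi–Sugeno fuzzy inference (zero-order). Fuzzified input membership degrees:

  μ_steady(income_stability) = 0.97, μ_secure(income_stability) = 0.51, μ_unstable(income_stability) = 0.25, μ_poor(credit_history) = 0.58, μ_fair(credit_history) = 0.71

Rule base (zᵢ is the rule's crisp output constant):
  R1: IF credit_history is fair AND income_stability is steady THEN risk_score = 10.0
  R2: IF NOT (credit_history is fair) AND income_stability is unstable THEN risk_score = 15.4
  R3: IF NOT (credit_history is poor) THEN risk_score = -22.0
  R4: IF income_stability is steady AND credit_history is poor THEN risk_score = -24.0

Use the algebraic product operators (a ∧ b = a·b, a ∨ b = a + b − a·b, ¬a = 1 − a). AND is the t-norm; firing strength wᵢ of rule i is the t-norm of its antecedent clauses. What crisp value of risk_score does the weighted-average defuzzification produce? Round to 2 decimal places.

R1 (z=10.0): fair=0.71, steady=0.97; AND[a·b] → w = 0.6887
R2 (z=15.4): ¬fair=1−0.71=0.29, unstable=0.25; AND[a·b] → w = 0.0725
R3 (z=-22.0): ¬poor=1−0.58=0.42 → w = 0.4200
R4 (z=-24.0): steady=0.97, poor=0.58; AND[a·b] → w = 0.5626
Weighted average = (0.6887·10.0 + 0.0725·15.4 + 0.4200·-22.0 + 0.5626·-24.0) / (0.6887 + 0.0725 + 0.4200 + 0.5626)
  = -14.7389 / 1.7438 = -8.45

-8.45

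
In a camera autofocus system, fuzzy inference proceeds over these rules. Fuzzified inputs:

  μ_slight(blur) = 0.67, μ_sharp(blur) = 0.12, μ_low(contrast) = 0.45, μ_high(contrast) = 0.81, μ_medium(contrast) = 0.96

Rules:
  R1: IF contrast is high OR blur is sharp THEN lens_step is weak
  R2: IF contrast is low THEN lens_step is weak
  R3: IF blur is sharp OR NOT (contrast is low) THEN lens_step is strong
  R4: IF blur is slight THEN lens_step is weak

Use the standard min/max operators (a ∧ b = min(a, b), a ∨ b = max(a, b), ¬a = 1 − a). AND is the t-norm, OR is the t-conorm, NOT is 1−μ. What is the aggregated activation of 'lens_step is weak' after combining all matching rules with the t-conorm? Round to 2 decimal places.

0.81

R1: high=0.81, sharp=0.12; OR[max(a, b)] → w = 0.81
R2: low=0.45 → w = 0.45
R3: sharp=0.12, ¬low=1−0.45=0.55; OR[max(a, b)] → w = 0.55
R4: slight=0.67 → w = 0.67
Rules with consequent 'weak': {R1, R2, R4} → strengths 0.81, 0.45, 0.67
Aggregate via t-conorm [max(a, b)]: 0.81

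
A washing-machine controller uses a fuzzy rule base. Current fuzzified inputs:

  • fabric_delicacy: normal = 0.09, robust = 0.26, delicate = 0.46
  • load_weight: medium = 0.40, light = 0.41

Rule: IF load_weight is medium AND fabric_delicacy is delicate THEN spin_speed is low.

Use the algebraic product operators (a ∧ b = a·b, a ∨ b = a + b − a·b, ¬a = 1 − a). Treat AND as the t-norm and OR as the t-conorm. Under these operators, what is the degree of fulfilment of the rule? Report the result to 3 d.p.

0.184

firing strength: medium=0.40, delicate=0.46; AND[a·b] → w = 0.1840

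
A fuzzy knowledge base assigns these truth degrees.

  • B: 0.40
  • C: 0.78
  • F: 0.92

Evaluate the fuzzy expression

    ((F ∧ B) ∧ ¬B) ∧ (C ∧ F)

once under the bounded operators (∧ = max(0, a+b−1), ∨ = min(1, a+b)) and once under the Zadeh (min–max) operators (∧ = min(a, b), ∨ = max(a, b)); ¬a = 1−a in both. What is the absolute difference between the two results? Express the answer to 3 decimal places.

Under bounded:
  F ∧ B = max(0, a+b−1) on (0.92, 0.40) = 0.32
  ¬B = 1 − 0.40 = 0.60
  (F ∧ B) ∧ ¬B = max(0, a+b−1) on (0.32, 0.60) = 0.00
  C ∧ F = max(0, a+b−1) on (0.78, 0.92) = 0.70
  ((F ∧ B) ∧ ¬B) ∧ (C ∧ F) = max(0, a+b−1) on (0.00, 0.70) = 0.00
  → value = 0.0000
Under Zadeh (min–max):
  F ∧ B = min(a, b) on (0.92, 0.40) = 0.40
  ¬B = 1 − 0.40 = 0.60
  (F ∧ B) ∧ ¬B = min(a, b) on (0.40, 0.60) = 0.40
  C ∧ F = min(a, b) on (0.78, 0.92) = 0.78
  ((F ∧ B) ∧ ¬B) ∧ (C ∧ F) = min(a, b) on (0.40, 0.78) = 0.40
  → value = 0.4000
|0.0000 − 0.4000| = 0.400

0.400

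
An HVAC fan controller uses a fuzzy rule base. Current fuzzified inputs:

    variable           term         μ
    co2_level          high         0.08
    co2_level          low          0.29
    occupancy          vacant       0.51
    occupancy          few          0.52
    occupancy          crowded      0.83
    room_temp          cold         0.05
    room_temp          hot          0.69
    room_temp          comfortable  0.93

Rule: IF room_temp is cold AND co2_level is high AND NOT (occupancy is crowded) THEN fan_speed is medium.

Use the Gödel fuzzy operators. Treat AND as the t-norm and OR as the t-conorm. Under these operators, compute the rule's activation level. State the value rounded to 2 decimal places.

0.05

firing strength: cold=0.05, high=0.08, ¬crowded=1−0.83=0.17; AND[min(a, b)] → w = 0.05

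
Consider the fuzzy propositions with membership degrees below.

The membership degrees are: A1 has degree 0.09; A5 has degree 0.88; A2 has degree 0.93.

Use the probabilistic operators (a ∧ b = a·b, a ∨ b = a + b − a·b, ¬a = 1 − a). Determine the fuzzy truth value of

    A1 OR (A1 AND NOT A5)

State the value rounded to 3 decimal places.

0.100

NOT A5 = 1 − 0.8800 = 0.1200
A1 AND NOT A5 = a·b on (0.0900, 0.1200) = 0.0108
A1 OR (A1 AND NOT A5) = a + b − a·b on (0.0900, 0.0108) = 0.0998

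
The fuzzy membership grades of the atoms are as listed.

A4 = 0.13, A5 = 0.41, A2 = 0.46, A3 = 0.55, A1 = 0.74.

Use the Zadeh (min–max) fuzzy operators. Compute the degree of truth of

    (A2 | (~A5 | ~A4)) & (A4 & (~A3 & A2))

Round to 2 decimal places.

~A5 = 1 − 0.41 = 0.59
~A4 = 1 − 0.13 = 0.87
~A5 | ~A4 = max(a, b) on (0.59, 0.87) = 0.87
A2 | (~A5 | ~A4) = max(a, b) on (0.46, 0.87) = 0.87
~A3 = 1 − 0.55 = 0.45
~A3 & A2 = min(a, b) on (0.45, 0.46) = 0.45
A4 & (~A3 & A2) = min(a, b) on (0.13, 0.45) = 0.13
(A2 | (~A5 | ~A4)) & (A4 & (~A3 & A2)) = min(a, b) on (0.87, 0.13) = 0.13

0.13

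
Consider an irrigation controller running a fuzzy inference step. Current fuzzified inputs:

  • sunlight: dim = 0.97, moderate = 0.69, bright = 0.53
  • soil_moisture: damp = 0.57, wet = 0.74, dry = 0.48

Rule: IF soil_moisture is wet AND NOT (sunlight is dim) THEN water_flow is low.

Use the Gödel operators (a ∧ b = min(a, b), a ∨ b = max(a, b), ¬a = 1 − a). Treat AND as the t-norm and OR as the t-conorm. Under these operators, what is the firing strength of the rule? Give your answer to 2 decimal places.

0.03

firing strength: wet=0.74, ¬dim=1−0.97=0.03; AND[min(a, b)] → w = 0.03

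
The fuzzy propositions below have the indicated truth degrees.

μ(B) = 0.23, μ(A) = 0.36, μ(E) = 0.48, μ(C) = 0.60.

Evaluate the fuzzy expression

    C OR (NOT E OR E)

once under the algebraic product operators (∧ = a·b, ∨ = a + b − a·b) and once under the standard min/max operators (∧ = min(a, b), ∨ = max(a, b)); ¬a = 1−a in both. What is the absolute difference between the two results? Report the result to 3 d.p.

0.300

Under algebraic product:
  NOT E = 1 − 0.4800 = 0.5200
  NOT E OR E = a + b − a·b on (0.5200, 0.4800) = 0.7504
  C OR (NOT E OR E) = a + b − a·b on (0.6000, 0.7504) = 0.9002
  → value = 0.9002
Under standard min/max:
  NOT E = 1 − 0.48 = 0.52
  NOT E OR E = max(a, b) on (0.52, 0.48) = 0.52
  C OR (NOT E OR E) = max(a, b) on (0.60, 0.52) = 0.60
  → value = 0.6000
|0.9002 − 0.6000| = 0.300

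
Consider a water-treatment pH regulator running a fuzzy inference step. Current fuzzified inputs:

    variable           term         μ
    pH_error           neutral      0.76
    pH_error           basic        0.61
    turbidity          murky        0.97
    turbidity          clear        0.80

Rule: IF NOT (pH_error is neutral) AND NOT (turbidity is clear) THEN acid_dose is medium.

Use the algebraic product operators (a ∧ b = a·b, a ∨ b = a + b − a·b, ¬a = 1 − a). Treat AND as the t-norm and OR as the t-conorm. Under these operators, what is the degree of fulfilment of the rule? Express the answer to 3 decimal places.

firing strength: ¬neutral=1−0.76=0.24, ¬clear=1−0.80=0.20; AND[a·b] → w = 0.0480

0.048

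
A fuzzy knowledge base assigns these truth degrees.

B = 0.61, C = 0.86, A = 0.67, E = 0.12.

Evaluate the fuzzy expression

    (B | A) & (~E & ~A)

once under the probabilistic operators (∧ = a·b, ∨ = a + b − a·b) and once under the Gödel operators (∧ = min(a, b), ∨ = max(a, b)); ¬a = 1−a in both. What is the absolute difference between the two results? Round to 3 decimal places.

Under probabilistic:
  B | A = a + b − a·b on (0.6100, 0.6700) = 0.8713
  ~E = 1 − 0.1200 = 0.8800
  ~A = 1 − 0.6700 = 0.3300
  ~E & ~A = a·b on (0.8800, 0.3300) = 0.2904
  (B | A) & (~E & ~A) = a·b on (0.8713, 0.2904) = 0.2530
  → value = 0.2530
Under Gödel:
  B | A = max(a, b) on (0.61, 0.67) = 0.67
  ~E = 1 − 0.12 = 0.88
  ~A = 1 − 0.67 = 0.33
  ~E & ~A = min(a, b) on (0.88, 0.33) = 0.33
  (B | A) & (~E & ~A) = min(a, b) on (0.67, 0.33) = 0.33
  → value = 0.3300
|0.2530 − 0.3300| = 0.077

0.077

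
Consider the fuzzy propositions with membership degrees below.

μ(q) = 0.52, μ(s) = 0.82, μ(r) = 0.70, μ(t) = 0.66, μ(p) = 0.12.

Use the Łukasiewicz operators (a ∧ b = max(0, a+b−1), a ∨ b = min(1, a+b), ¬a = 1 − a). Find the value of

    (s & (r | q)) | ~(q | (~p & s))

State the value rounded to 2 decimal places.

0.82

r | q = min(1, a+b) on (0.70, 0.52) = 1.00
s & (r | q) = max(0, a+b−1) on (0.82, 1.00) = 0.82
~p = 1 − 0.12 = 0.88
~p & s = max(0, a+b−1) on (0.88, 0.82) = 0.70
q | (~p & s) = min(1, a+b) on (0.52, 0.70) = 1.00
~(q | (~p & s)) = 1 − 1.00 = 0.00
(s & (r | q)) | ~(q | (~p & s)) = min(1, a+b) on (0.82, 0.00) = 0.82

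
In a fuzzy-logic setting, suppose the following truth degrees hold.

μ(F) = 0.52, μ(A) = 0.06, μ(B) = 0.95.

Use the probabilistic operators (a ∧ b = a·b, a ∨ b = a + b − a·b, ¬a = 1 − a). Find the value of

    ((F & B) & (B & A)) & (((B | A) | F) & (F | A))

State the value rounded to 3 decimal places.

F & B = a·b on (0.5200, 0.9500) = 0.4940
B & A = a·b on (0.9500, 0.0600) = 0.0570
(F & B) & (B & A) = a·b on (0.4940, 0.0570) = 0.0282
B | A = a + b − a·b on (0.9500, 0.0600) = 0.9530
(B | A) | F = a + b − a·b on (0.9530, 0.5200) = 0.9774
F | A = a + b − a·b on (0.5200, 0.0600) = 0.5488
((B | A) | F) & (F | A) = a·b on (0.9774, 0.5488) = 0.5364
((F & B) & (B & A)) & (((B | A) | F) & (F | A)) = a·b on (0.0282, 0.5364) = 0.0151

0.015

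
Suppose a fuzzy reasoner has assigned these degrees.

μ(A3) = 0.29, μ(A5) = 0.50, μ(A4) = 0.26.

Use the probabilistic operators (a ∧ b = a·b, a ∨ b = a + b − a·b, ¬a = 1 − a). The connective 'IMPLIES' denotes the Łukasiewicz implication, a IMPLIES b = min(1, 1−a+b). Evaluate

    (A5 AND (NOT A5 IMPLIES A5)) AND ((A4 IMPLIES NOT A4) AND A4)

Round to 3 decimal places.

NOT A5 = 1 − 0.5000 = 0.5000
NOT A5 IMPLIES A5  [Łukasiewicz: min(1, 1−a+b)] with a=0.5000, b=0.5000 → 1.0000
A5 AND (NOT A5 IMPLIES A5) = a·b on (0.5000, 1.0000) = 0.5000
NOT A4 = 1 − 0.2600 = 0.7400
A4 IMPLIES NOT A4  [Łukasiewicz: min(1, 1−a+b)] with a=0.2600, b=0.7400 → 1.0000
(A4 IMPLIES NOT A4) AND A4 = a·b on (1.0000, 0.2600) = 0.2600
(A5 AND (NOT A5 IMPLIES A5)) AND ((A4 IMPLIES NOT A4) AND A4) = a·b on (0.5000, 0.2600) = 0.1300

0.130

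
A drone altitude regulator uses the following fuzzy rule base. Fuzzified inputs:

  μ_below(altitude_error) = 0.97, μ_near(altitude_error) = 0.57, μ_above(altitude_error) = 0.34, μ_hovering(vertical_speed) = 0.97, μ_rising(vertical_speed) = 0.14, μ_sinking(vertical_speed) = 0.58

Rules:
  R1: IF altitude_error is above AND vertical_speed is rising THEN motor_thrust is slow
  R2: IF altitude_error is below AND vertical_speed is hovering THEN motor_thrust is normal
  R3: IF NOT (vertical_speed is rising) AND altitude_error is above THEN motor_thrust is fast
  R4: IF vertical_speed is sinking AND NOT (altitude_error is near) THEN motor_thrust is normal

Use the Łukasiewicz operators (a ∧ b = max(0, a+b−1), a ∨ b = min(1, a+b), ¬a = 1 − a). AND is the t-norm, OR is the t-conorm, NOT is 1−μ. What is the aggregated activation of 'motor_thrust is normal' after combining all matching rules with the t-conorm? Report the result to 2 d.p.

R1: above=0.34, rising=0.14; AND[max(0, a+b−1)] → w = 0.00
R2: below=0.97, hovering=0.97; AND[max(0, a+b−1)] → w = 0.94
R3: ¬rising=1−0.14=0.86, above=0.34; AND[max(0, a+b−1)] → w = 0.20
R4: sinking=0.58, ¬near=1−0.57=0.43; AND[max(0, a+b−1)] → w = 0.01
Rules with consequent 'normal': {R2, R4} → strengths 0.94, 0.01
Aggregate via t-conorm [min(1, a+b)]: 0.95

0.95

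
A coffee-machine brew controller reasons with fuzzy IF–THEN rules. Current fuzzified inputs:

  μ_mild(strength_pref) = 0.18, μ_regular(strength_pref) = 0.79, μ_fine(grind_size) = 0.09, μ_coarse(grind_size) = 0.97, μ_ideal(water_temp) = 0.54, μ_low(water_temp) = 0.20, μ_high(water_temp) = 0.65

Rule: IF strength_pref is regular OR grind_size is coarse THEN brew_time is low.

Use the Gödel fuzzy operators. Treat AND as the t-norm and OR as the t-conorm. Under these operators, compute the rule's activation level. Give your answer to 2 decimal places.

0.97

firing strength: regular=0.79, coarse=0.97; OR[max(a, b)] → w = 0.97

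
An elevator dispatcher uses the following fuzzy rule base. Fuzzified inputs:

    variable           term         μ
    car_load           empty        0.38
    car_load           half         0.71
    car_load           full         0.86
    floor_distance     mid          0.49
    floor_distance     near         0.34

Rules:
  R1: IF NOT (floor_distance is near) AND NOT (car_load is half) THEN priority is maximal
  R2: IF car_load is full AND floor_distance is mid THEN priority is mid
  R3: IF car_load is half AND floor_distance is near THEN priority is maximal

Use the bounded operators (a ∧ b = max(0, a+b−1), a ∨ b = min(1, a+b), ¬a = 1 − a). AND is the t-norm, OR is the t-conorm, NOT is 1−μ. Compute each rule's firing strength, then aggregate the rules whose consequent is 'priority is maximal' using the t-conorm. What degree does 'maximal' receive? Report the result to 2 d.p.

R1: ¬near=1−0.34=0.66, ¬half=1−0.71=0.29; AND[max(0, a+b−1)] → w = 0.00
R2: full=0.86, mid=0.49; AND[max(0, a+b−1)] → w = 0.35
R3: half=0.71, near=0.34; AND[max(0, a+b−1)] → w = 0.05
Rules with consequent 'maximal': {R1, R3} → strengths 0.00, 0.05
Aggregate via t-conorm [min(1, a+b)]: 0.05

0.05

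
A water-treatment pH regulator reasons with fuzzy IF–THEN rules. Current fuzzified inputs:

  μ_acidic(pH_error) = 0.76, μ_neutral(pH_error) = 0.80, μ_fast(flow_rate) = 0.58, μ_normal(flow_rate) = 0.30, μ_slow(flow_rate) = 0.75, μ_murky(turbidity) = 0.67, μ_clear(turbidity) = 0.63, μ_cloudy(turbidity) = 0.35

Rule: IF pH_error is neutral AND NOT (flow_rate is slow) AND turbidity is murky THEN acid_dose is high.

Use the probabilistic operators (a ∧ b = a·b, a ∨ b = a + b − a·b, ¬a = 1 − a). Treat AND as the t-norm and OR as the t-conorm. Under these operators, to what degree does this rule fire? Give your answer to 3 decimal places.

firing strength: neutral=0.80, ¬slow=1−0.75=0.25, murky=0.67; AND[a·b] → w = 0.1340

0.134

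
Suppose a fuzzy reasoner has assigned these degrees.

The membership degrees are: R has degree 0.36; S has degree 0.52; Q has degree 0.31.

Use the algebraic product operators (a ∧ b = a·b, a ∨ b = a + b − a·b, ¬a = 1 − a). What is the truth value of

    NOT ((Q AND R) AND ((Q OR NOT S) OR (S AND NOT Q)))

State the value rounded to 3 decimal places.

Q AND R = a·b on (0.3100, 0.3600) = 0.1116
NOT S = 1 − 0.5200 = 0.4800
Q OR NOT S = a + b − a·b on (0.3100, 0.4800) = 0.6412
NOT Q = 1 − 0.3100 = 0.6900
S AND NOT Q = a·b on (0.5200, 0.6900) = 0.3588
(Q OR NOT S) OR (S AND NOT Q) = a + b − a·b on (0.6412, 0.3588) = 0.7699
(Q AND R) AND ((Q OR NOT S) OR (S AND NOT Q)) = a·b on (0.1116, 0.7699) = 0.0859
NOT ((Q AND R) AND ((Q OR NOT S) OR (S AND NOT Q))) = 1 − 0.0859 = 0.9141

0.914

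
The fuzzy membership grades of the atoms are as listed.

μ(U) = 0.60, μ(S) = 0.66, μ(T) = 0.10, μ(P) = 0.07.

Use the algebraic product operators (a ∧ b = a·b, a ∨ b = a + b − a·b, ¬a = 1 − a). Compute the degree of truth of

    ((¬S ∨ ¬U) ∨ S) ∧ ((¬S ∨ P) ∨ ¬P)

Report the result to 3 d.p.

0.828

¬S = 1 − 0.6600 = 0.3400
¬U = 1 − 0.6000 = 0.4000
¬S ∨ ¬U = a + b − a·b on (0.3400, 0.4000) = 0.6040
(¬S ∨ ¬U) ∨ S = a + b − a·b on (0.6040, 0.6600) = 0.8654
¬S = 1 − 0.6600 = 0.3400
¬S ∨ P = a + b − a·b on (0.3400, 0.0700) = 0.3862
¬P = 1 − 0.0700 = 0.9300
(¬S ∨ P) ∨ ¬P = a + b − a·b on (0.3862, 0.9300) = 0.9570
((¬S ∨ ¬U) ∨ S) ∧ ((¬S ∨ P) ∨ ¬P) = a·b on (0.8654, 0.9570) = 0.8282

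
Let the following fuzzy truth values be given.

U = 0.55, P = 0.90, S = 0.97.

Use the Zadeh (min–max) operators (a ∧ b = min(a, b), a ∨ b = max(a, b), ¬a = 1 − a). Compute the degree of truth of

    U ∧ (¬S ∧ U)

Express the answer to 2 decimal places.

0.03

¬S = 1 − 0.97 = 0.03
¬S ∧ U = min(a, b) on (0.03, 0.55) = 0.03
U ∧ (¬S ∧ U) = min(a, b) on (0.55, 0.03) = 0.03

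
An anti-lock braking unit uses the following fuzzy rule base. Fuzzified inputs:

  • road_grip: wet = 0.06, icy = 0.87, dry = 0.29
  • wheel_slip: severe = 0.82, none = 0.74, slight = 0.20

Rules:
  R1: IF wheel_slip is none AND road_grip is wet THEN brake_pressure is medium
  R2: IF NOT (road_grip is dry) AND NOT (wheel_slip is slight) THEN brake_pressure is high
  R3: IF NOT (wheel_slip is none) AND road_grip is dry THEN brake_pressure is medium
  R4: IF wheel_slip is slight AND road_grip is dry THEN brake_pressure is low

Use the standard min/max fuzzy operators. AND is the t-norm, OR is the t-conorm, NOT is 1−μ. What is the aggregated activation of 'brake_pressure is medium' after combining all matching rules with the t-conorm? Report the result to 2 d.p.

0.26

R1: none=0.74, wet=0.06; AND[min(a, b)] → w = 0.06
R2: ¬dry=1−0.29=0.71, ¬slight=1−0.20=0.80; AND[min(a, b)] → w = 0.71
R3: ¬none=1−0.74=0.26, dry=0.29; AND[min(a, b)] → w = 0.26
R4: slight=0.20, dry=0.29; AND[min(a, b)] → w = 0.20
Rules with consequent 'medium': {R1, R3} → strengths 0.06, 0.26
Aggregate via t-conorm [max(a, b)]: 0.26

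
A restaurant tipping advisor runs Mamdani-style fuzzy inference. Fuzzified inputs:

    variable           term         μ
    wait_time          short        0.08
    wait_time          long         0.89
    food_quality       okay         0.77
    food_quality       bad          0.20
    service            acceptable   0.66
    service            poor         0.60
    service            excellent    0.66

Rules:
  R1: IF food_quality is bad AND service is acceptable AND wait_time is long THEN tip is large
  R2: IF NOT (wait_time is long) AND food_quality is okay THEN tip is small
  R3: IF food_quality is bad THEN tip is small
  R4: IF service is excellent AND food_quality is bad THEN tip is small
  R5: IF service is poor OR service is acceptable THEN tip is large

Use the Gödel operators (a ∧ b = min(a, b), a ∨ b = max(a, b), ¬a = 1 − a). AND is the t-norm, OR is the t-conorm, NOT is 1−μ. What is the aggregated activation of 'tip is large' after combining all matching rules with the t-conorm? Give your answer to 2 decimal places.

0.66

R1: bad=0.20, acceptable=0.66, long=0.89; AND[min(a, b)] → w = 0.20
R2: ¬long=1−0.89=0.11, okay=0.77; AND[min(a, b)] → w = 0.11
R3: bad=0.20 → w = 0.20
R4: excellent=0.66, bad=0.20; AND[min(a, b)] → w = 0.20
R5: poor=0.60, acceptable=0.66; OR[max(a, b)] → w = 0.66
Rules with consequent 'large': {R1, R5} → strengths 0.20, 0.66
Aggregate via t-conorm [max(a, b)]: 0.66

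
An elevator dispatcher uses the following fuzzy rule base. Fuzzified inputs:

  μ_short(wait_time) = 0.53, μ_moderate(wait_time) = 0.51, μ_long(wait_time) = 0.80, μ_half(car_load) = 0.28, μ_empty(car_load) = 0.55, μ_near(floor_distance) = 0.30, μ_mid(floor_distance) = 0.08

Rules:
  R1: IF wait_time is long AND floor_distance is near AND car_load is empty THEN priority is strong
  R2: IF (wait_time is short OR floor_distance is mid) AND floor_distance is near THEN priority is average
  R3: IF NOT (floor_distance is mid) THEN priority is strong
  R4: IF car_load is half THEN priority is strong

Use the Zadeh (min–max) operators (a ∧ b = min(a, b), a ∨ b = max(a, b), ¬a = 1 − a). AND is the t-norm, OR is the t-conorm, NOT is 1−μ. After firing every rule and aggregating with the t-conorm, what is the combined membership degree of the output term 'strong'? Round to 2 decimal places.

0.92

R1: long=0.80, near=0.30, empty=0.55; AND[min(a, b)] → w = 0.30
R2: (short=0.53 OR mid=0.08) = 0.53; AND[min(a, b)] with near=0.30 → w = 0.30
R3: ¬mid=1−0.08=0.92 → w = 0.92
R4: half=0.28 → w = 0.28
Rules with consequent 'strong': {R1, R3, R4} → strengths 0.30, 0.92, 0.28
Aggregate via t-conorm [max(a, b)]: 0.92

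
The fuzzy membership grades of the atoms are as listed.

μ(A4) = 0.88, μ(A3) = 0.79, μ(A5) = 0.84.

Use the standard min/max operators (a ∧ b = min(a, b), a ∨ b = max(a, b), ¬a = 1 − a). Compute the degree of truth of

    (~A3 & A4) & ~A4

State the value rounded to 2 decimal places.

0.12

~A3 = 1 − 0.79 = 0.21
~A3 & A4 = min(a, b) on (0.21, 0.88) = 0.21
~A4 = 1 − 0.88 = 0.12
(~A3 & A4) & ~A4 = min(a, b) on (0.21, 0.12) = 0.12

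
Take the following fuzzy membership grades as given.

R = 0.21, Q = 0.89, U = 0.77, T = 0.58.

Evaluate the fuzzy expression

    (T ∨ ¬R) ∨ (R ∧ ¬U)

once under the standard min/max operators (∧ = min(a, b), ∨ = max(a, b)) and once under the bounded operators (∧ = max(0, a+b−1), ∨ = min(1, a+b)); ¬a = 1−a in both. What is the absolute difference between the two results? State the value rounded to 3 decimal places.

Under standard min/max:
  ¬R = 1 − 0.21 = 0.79
  T ∨ ¬R = max(a, b) on (0.58, 0.79) = 0.79
  ¬U = 1 − 0.77 = 0.23
  R ∧ ¬U = min(a, b) on (0.21, 0.23) = 0.21
  (T ∨ ¬R) ∨ (R ∧ ¬U) = max(a, b) on (0.79, 0.21) = 0.79
  → value = 0.7900
Under bounded:
  ¬R = 1 − 0.21 = 0.79
  T ∨ ¬R = min(1, a+b) on (0.58, 0.79) = 1.00
  ¬U = 1 − 0.77 = 0.23
  R ∧ ¬U = max(0, a+b−1) on (0.21, 0.23) = 0.00
  (T ∨ ¬R) ∨ (R ∧ ¬U) = min(1, a+b) on (1.00, 0.00) = 1.00
  → value = 1.0000
|0.7900 − 1.0000| = 0.210

0.210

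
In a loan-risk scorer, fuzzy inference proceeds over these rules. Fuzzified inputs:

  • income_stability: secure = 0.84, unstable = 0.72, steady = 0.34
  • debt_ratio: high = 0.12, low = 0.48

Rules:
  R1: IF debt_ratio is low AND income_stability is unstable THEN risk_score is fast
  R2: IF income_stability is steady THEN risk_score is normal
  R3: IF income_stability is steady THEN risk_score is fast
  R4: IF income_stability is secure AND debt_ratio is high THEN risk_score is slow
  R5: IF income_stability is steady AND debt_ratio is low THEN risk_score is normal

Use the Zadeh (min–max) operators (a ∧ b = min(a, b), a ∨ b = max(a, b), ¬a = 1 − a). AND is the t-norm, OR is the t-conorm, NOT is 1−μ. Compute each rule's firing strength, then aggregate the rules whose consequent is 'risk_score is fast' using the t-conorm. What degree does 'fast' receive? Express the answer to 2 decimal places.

R1: low=0.48, unstable=0.72; AND[min(a, b)] → w = 0.48
R2: steady=0.34 → w = 0.34
R3: steady=0.34 → w = 0.34
R4: secure=0.84, high=0.12; AND[min(a, b)] → w = 0.12
R5: steady=0.34, low=0.48; AND[min(a, b)] → w = 0.34
Rules with consequent 'fast': {R1, R3} → strengths 0.48, 0.34
Aggregate via t-conorm [max(a, b)]: 0.48

0.48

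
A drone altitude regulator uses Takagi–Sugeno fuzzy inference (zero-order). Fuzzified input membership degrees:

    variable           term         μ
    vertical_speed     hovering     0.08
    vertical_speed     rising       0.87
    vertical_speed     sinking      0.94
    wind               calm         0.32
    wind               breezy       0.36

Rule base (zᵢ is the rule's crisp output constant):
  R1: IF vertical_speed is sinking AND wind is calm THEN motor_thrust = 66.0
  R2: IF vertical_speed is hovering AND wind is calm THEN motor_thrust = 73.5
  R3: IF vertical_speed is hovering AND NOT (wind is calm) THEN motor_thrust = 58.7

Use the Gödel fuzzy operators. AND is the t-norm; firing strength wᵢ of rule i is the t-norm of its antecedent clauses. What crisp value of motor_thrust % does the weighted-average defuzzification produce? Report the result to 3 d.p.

R1 (z=66.0): sinking=0.94, calm=0.32; AND[min(a, b)] → w = 0.32
R2 (z=73.5): hovering=0.08, calm=0.32; AND[min(a, b)] → w = 0.08
R3 (z=58.7): hovering=0.08, ¬calm=1−0.32=0.68; AND[min(a, b)] → w = 0.08
Weighted average = (0.32·66.0 + 0.08·73.5 + 0.08·58.7) / (0.32 + 0.08 + 0.08)
  = 31.6960 / 0.4800 = 66.033

66.033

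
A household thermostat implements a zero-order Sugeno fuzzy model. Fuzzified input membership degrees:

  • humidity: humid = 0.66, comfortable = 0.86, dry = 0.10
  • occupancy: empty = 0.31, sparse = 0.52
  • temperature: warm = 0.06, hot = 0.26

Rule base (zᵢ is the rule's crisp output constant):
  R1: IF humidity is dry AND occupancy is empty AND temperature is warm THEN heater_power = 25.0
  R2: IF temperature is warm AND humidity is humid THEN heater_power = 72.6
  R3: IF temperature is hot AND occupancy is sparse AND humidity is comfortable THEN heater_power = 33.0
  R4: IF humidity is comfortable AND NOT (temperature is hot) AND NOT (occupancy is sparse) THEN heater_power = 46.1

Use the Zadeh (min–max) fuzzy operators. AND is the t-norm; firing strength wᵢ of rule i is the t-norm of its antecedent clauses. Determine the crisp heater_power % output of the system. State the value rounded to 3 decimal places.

R1 (z=25.0): dry=0.10, empty=0.31, warm=0.06; AND[min(a, b)] → w = 0.06
R2 (z=72.6): warm=0.06, humid=0.66; AND[min(a, b)] → w = 0.06
R3 (z=33.0): hot=0.26, sparse=0.52, comfortable=0.86; AND[min(a, b)] → w = 0.26
R4 (z=46.1): comfortable=0.86, ¬hot=1−0.26=0.74, ¬sparse=1−0.52=0.48; AND[min(a, b)] → w = 0.48
Weighted average = (0.06·25.0 + 0.06·72.6 + 0.26·33.0 + 0.48·46.1) / (0.06 + 0.06 + 0.26 + 0.48)
  = 36.5640 / 0.8600 = 42.516

42.516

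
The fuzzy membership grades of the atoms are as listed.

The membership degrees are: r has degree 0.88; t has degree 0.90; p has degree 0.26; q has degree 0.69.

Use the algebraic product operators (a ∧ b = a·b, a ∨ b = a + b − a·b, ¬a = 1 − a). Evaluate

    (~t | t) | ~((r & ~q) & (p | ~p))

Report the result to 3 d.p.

0.980

~t = 1 − 0.9000 = 0.1000
~t | t = a + b − a·b on (0.1000, 0.9000) = 0.9100
~q = 1 − 0.6900 = 0.3100
r & ~q = a·b on (0.8800, 0.3100) = 0.2728
~p = 1 − 0.2600 = 0.7400
p | ~p = a + b − a·b on (0.2600, 0.7400) = 0.8076
(r & ~q) & (p | ~p) = a·b on (0.2728, 0.8076) = 0.2203
~((r & ~q) & (p | ~p)) = 1 − 0.2203 = 0.7797
(~t | t) | ~((r & ~q) & (p | ~p)) = a + b − a·b on (0.9100, 0.7797) = 0.9802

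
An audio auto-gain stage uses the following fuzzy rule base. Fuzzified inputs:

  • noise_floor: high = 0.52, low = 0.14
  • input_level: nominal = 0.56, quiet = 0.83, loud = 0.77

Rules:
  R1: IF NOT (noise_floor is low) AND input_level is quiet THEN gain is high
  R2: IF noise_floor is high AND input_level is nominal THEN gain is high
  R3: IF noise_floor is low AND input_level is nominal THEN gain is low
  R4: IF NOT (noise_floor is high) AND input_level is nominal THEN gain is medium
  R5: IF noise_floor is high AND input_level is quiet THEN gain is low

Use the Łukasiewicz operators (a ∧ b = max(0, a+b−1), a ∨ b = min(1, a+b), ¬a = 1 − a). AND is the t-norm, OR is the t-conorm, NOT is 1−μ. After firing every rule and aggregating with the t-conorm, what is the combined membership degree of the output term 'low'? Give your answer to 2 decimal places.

R1: ¬low=1−0.14=0.86, quiet=0.83; AND[max(0, a+b−1)] → w = 0.69
R2: high=0.52, nominal=0.56; AND[max(0, a+b−1)] → w = 0.08
R3: low=0.14, nominal=0.56; AND[max(0, a+b−1)] → w = 0.00
R4: ¬high=1−0.52=0.48, nominal=0.56; AND[max(0, a+b−1)] → w = 0.04
R5: high=0.52, quiet=0.83; AND[max(0, a+b−1)] → w = 0.35
Rules with consequent 'low': {R3, R5} → strengths 0.00, 0.35
Aggregate via t-conorm [min(1, a+b)]: 0.35

0.35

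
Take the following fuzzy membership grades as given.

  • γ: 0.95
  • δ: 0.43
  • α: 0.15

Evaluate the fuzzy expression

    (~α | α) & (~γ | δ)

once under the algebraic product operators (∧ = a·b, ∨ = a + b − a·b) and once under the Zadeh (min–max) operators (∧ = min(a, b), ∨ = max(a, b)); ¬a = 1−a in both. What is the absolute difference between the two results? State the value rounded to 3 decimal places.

Under algebraic product:
  ~α = 1 − 0.1500 = 0.8500
  ~α | α = a + b − a·b on (0.8500, 0.1500) = 0.8725
  ~γ = 1 − 0.9500 = 0.0500
  ~γ | δ = a + b − a·b on (0.0500, 0.4300) = 0.4585
  (~α | α) & (~γ | δ) = a·b on (0.8725, 0.4585) = 0.4000
  → value = 0.4000
Under Zadeh (min–max):
  ~α = 1 − 0.15 = 0.85
  ~α | α = max(a, b) on (0.85, 0.15) = 0.85
  ~γ = 1 − 0.95 = 0.05
  ~γ | δ = max(a, b) on (0.05, 0.43) = 0.43
  (~α | α) & (~γ | δ) = min(a, b) on (0.85, 0.43) = 0.43
  → value = 0.4300
|0.4000 − 0.4300| = 0.030

0.030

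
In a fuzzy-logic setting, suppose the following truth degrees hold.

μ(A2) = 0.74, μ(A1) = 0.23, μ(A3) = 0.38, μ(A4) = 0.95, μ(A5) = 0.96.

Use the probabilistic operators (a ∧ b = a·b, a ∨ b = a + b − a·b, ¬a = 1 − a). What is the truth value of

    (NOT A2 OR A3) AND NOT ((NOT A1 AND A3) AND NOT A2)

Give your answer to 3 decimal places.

0.500

NOT A2 = 1 − 0.7400 = 0.2600
NOT A2 OR A3 = a + b − a·b on (0.2600, 0.3800) = 0.5412
NOT A1 = 1 − 0.2300 = 0.7700
NOT A1 AND A3 = a·b on (0.7700, 0.3800) = 0.2926
NOT A2 = 1 − 0.7400 = 0.2600
(NOT A1 AND A3) AND NOT A2 = a·b on (0.2926, 0.2600) = 0.0761
NOT ((NOT A1 AND A3) AND NOT A2) = 1 − 0.0761 = 0.9239
(NOT A2 OR A3) AND NOT ((NOT A1 AND A3) AND NOT A2) = a·b on (0.5412, 0.9239) = 0.5000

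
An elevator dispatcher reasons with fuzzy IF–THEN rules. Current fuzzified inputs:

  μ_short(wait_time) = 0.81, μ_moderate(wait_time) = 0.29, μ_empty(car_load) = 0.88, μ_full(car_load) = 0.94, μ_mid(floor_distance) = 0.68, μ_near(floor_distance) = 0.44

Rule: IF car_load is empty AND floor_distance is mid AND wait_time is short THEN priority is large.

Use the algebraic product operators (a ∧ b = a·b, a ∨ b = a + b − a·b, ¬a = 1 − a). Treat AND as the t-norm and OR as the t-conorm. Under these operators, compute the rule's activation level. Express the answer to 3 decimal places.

0.485

firing strength: empty=0.88, mid=0.68, short=0.81; AND[a·b] → w = 0.4847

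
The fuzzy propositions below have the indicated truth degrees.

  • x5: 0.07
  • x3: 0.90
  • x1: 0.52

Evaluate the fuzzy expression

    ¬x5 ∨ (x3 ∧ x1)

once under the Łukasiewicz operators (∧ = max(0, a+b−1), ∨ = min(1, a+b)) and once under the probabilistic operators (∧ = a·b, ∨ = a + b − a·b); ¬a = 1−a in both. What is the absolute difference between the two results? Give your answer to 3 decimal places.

Under Łukasiewicz:
  ¬x5 = 1 − 0.07 = 0.93
  x3 ∧ x1 = max(0, a+b−1) on (0.90, 0.52) = 0.42
  ¬x5 ∨ (x3 ∧ x1) = min(1, a+b) on (0.93, 0.42) = 1.00
  → value = 1.0000
Under probabilistic:
  ¬x5 = 1 − 0.0700 = 0.9300
  x3 ∧ x1 = a·b on (0.9000, 0.5200) = 0.4680
  ¬x5 ∨ (x3 ∧ x1) = a + b − a·b on (0.9300, 0.4680) = 0.9628
  → value = 0.9628
|1.0000 − 0.9628| = 0.037

0.037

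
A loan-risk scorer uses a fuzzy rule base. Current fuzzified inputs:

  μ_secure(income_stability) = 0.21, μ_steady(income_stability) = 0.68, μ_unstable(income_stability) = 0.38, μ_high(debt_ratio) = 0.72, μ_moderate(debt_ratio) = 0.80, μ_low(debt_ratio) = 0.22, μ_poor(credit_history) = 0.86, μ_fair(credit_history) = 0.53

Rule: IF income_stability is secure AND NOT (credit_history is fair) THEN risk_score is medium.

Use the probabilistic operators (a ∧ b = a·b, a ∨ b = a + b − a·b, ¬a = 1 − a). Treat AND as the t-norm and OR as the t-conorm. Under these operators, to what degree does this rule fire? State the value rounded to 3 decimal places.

firing strength: secure=0.21, ¬fair=1−0.53=0.47; AND[a·b] → w = 0.0987

0.099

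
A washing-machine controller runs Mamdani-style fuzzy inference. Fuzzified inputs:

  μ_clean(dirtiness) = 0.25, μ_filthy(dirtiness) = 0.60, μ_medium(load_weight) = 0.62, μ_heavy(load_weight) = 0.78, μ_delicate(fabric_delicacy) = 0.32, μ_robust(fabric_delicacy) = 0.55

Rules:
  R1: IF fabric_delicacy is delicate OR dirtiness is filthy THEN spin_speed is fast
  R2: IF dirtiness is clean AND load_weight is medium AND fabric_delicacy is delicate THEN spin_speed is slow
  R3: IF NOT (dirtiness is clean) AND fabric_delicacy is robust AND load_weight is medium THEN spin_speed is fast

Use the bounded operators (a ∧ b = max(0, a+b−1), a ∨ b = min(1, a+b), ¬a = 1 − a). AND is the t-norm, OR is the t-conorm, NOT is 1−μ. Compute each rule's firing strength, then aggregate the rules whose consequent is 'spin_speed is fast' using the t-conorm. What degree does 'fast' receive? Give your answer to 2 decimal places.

R1: delicate=0.32, filthy=0.60; OR[min(1, a+b)] → w = 0.92
R2: clean=0.25, medium=0.62, delicate=0.32; AND[max(0, a+b−1)] → w = 0.00
R3: ¬clean=1−0.25=0.75, robust=0.55, medium=0.62; AND[max(0, a+b−1)] → w = 0.00
Rules with consequent 'fast': {R1, R3} → strengths 0.92, 0.00
Aggregate via t-conorm [min(1, a+b)]: 0.92

0.92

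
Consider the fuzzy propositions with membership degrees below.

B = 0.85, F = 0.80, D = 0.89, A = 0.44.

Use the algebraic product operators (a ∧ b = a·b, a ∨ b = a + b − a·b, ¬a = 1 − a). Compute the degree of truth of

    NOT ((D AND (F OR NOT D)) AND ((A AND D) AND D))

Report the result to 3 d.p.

NOT D = 1 − 0.8900 = 0.1100
F OR NOT D = a + b − a·b on (0.8000, 0.1100) = 0.8220
D AND (F OR NOT D) = a·b on (0.8900, 0.8220) = 0.7316
A AND D = a·b on (0.4400, 0.8900) = 0.3916
(A AND D) AND D = a·b on (0.3916, 0.8900) = 0.3485
(D AND (F OR NOT D)) AND ((A AND D) AND D) = a·b on (0.7316, 0.3485) = 0.2550
NOT ((D AND (F OR NOT D)) AND ((A AND D) AND D)) = 1 − 0.2550 = 0.7450

0.745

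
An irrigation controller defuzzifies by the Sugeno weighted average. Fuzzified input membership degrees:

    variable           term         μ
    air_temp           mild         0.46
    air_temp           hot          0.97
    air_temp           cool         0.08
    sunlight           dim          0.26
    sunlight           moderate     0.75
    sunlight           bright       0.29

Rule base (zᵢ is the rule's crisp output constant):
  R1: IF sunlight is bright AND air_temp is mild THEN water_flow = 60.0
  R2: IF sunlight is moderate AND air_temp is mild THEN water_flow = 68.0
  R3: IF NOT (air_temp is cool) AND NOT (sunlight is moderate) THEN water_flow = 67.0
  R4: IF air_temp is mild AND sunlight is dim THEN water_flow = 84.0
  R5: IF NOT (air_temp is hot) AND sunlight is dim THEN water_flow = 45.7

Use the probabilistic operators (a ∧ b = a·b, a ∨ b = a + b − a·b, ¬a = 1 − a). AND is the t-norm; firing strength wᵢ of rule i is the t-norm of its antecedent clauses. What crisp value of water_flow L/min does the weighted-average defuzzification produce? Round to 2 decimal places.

R1 (z=60.0): bright=0.29, mild=0.46; AND[a·b] → w = 0.1334
R2 (z=68.0): moderate=0.75, mild=0.46; AND[a·b] → w = 0.3450
R3 (z=67.0): ¬cool=1−0.08=0.92, ¬moderate=1−0.75=0.25; AND[a·b] → w = 0.2300
R4 (z=84.0): mild=0.46, dim=0.26; AND[a·b] → w = 0.1196
R5 (z=45.7): ¬hot=1−0.97=0.03, dim=0.26; AND[a·b] → w = 0.0078
Weighted average = (0.1334·60.0 + 0.3450·68.0 + 0.2300·67.0 + 0.1196·84.0 + 0.0078·45.7) / (0.1334 + 0.3450 + 0.2300 + 0.1196 + 0.0078)
  = 57.2769 / 0.8358 = 68.53

68.53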